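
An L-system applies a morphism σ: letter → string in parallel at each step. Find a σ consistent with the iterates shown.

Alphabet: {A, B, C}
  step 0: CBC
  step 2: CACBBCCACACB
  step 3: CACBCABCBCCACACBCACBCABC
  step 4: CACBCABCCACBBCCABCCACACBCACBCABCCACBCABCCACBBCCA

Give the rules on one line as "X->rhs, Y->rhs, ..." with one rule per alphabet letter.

  step 3 ⇒ step 4: CACBCABCBCCACACBCACBCABC ⇒ CA·CB·CA·BC·CA·CB·BC·CA·BC·CA·CA·CB·CA·CB·CA·BC·CA·CB·CA·BC·CA·CB·BC·CA
    A ↦ CB
    B ↦ BC
    C ↦ CA

A->CB, B->BC, C->CA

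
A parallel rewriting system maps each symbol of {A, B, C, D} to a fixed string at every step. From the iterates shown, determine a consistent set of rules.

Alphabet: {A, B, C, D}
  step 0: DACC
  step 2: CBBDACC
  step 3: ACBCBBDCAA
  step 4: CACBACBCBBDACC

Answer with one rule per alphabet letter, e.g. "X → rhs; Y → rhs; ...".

  step 3 ⇒ step 4: ACBCBBDCAA ⇒ C·A·CB·A·CB·CB·BD·A·C·C
    A ↦ C
    B ↦ CB
    C ↦ A
    D ↦ BD

A->C, B->CB, C->A, D->BD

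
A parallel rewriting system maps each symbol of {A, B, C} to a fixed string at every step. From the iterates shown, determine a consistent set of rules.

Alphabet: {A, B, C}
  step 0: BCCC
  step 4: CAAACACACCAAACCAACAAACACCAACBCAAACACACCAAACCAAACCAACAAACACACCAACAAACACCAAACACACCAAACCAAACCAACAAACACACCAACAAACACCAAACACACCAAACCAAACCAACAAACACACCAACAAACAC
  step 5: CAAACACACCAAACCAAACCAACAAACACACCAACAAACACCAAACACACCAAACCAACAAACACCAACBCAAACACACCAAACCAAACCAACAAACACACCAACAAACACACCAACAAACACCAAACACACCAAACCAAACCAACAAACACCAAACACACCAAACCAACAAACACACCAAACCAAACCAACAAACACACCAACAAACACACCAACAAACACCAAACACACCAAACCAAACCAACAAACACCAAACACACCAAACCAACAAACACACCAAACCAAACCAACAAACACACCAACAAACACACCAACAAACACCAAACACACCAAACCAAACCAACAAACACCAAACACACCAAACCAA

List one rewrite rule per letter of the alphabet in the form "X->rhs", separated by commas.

A->AC, B->CB, C->CAA

  step 4 ⇒ step 5: CAAACACACCAAACCAACAAACACCAACBCAAACACACCAAACCAAACCAACAAACACACCAACAAACACCAAACACACCAAACCAAACCAACAAACACACCAACAAACACCAAACACACCAAACCAAACCAACAAACACACCAACAAACAC ⇒ CAA·AC·AC·AC·CAA·AC·CAA·AC·CAA·CAA·AC·AC·AC·CAA·CAA·AC·AC·CAA·AC·AC·AC·CAA·AC·CAA·CAA·AC·AC·CAA·CB·CAA·AC·AC·AC·CAA·AC·CAA·AC·CAA·CAA·AC·AC·AC·CAA·CAA·AC·AC·AC·CAA·CAA·AC·AC·CAA·AC·AC·AC·CAA·AC·CAA·AC·CAA·CAA·AC·AC·CAA·AC·AC·AC·CAA·AC·CAA·CAA·AC·AC·AC·CAA·AC·CAA·AC·CAA·CAA·AC·AC·AC·CAA·CAA·AC·AC·AC·CAA·CAA·AC·AC·CAA·AC·AC·AC·CAA·AC·CAA·AC·CAA·CAA·AC·AC·CAA·AC·AC·AC·CAA·AC·CAA·CAA·AC·AC·AC·CAA·AC·CAA·AC·CAA·CAA·AC·AC·AC·CAA·CAA·AC·AC·AC·CAA·CAA·AC·AC·CAA·AC·AC·AC·CAA·AC·CAA·AC·CAA·CAA·AC·AC·CAA·AC·AC·AC·CAA·AC·CAA
    A ↦ AC
    B ↦ CB
    C ↦ CAA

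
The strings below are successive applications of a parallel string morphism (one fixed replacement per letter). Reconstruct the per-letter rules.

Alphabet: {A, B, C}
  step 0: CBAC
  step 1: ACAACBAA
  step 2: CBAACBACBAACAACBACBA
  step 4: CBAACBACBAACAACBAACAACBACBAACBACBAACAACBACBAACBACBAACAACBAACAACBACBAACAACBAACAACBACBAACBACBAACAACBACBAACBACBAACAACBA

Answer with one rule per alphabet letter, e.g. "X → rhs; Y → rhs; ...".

  step 1 ⇒ step 2: ACAACBAA ⇒ CBA·A·CBA·CBA·A·CAA·CBA·CBA
    A ↦ CBA
    B ↦ CAA
    C ↦ A

A->CBA, B->CAA, C->A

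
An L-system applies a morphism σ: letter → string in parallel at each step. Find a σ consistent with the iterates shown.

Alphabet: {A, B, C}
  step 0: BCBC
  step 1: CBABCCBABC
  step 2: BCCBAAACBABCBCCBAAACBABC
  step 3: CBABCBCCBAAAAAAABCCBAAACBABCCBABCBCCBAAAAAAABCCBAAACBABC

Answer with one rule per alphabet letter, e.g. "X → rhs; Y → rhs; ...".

A->AA, B->CBA, C->BC

  step 2 ⇒ step 3: BCCBAAACBABCBCCBAAACBABC ⇒ CBA·BC·BC·CBA·AA·AA·AA·BC·CBA·AA·CBA·BC·CBA·BC·BC·CBA·AA·AA·AA·BC·CBA·AA·CBA·BC
    A ↦ AA
    B ↦ CBA
    C ↦ BC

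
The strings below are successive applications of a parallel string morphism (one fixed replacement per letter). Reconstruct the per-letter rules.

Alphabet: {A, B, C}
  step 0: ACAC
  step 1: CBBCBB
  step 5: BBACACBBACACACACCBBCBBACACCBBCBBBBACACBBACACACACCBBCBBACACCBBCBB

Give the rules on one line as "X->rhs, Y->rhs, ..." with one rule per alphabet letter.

A->C, B->AC, C->BB

  step 0 ⇒ step 1: ACAC ⇒ C·BB·C·BB
    A ↦ C
    C ↦ BB
    B ↦ AC  (constrained at step 1)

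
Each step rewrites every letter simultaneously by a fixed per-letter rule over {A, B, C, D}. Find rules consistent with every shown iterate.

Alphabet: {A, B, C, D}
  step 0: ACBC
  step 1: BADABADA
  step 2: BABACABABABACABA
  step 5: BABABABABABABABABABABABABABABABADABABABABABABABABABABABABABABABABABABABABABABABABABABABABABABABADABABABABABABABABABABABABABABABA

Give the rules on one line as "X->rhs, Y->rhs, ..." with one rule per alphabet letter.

A->BA, B->BA, C->DA, D->CA

  step 1 ⇒ step 2: BADABADA ⇒ BA·BA·CA·BA·BA·BA·CA·BA
    A ↦ BA
    B ↦ BA
    D ↦ CA
  step 0 ⇒ step 1: ACBC ⇒ BA·DA·BA·DA
    C ↦ DA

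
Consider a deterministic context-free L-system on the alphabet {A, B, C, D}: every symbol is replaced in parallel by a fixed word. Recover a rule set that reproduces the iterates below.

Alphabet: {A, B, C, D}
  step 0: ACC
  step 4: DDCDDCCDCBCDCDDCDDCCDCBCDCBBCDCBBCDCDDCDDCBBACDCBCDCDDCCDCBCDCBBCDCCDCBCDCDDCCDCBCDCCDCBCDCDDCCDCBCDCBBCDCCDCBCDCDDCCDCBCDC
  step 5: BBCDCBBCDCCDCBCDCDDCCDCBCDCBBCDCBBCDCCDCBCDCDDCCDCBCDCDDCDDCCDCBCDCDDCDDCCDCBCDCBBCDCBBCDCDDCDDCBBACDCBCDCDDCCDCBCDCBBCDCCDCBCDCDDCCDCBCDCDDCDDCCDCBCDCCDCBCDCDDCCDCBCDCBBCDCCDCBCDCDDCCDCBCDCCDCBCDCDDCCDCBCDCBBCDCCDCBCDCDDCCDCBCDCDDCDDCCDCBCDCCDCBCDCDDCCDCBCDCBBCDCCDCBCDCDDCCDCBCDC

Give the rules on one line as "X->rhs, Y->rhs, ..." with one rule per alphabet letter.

A->BBA, B->DDC, C->CDC, D->B

  step 4 ⇒ step 5: DDCDDCCDCBCDCDDCDDCCDCBCDCBBCDCBBCDCDDCDDCBBACDCBCDCDDCCDCBCDCBBCDCCDCBCDCDDCCDCBCDCCDCBCDCDDCCDCBCDCBBCDCCDCBCDCDDCCDCBCDC ⇒ B·B·CDC·B·B·CDC·CDC·B·CDC·DDC·CDC·B·CDC·B·B·CDC·B·B·CDC·CDC·B·CDC·DDC·CDC·B·CDC·DDC·DDC·CDC·B·CDC·DDC·DDC·CDC·B·CDC·B·B·CDC·B·B·CDC·DDC·DDC·BBA·CDC·B·CDC·DDC·CDC·B·CDC·B·B·CDC·CDC·B·CDC·DDC·CDC·B·CDC·DDC·DDC·CDC·B·CDC·CDC·B·CDC·DDC·CDC·B·CDC·B·B·CDC·CDC·B·CDC·DDC·CDC·B·CDC·CDC·B·CDC·DDC·CDC·B·CDC·B·B·CDC·CDC·B·CDC·DDC·CDC·B·CDC·DDC·DDC·CDC·B·CDC·CDC·B·CDC·DDC·CDC·B·CDC·B·B·CDC·CDC·B·CDC·DDC·CDC·B·CDC
    A ↦ BBA
    B ↦ DDC
    C ↦ CDC
    D ↦ B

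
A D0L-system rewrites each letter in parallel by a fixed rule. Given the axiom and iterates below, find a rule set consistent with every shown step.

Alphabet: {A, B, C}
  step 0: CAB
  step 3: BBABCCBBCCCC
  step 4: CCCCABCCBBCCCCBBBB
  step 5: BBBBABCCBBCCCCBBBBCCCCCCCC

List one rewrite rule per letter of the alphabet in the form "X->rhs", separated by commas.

  step 4 ⇒ step 5: CCCCABCCBBCCCCBBBB ⇒ B·B·B·B·AB·CC·B·B·CC·CC·B·B·B·B·CC·CC·CC·CC
    A ↦ AB
    B ↦ CC
    C ↦ B

A->AB, B->CC, C->B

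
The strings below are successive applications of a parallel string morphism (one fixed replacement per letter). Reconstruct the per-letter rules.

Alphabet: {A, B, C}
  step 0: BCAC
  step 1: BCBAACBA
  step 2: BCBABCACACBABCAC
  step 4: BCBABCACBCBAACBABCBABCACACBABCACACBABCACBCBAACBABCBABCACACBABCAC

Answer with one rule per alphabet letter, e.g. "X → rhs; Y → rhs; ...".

A->AC, B->BC, C->BA

  step 1 ⇒ step 2: BCBAACBA ⇒ BC·BA·BC·AC·AC·BA·BC·AC
    A ↦ AC
    B ↦ BC
    C ↦ BA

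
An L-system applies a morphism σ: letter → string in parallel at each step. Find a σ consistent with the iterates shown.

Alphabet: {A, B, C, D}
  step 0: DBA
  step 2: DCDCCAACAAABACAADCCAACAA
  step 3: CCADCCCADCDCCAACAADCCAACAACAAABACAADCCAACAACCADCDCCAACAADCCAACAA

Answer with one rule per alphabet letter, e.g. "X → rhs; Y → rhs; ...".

A->CAA, B->ABA, C->DC, D->CCA

  step 2 ⇒ step 3: DCDCCAACAAABACAADCCAACAA ⇒ CCA·DC·CCA·DC·DC·CAA·CAA·DC·CAA·CAA·CAA·ABA·CAA·DC·CAA·CAA·CCA·DC·DC·CAA·CAA·DC·CAA·CAA
    A ↦ CAA
    B ↦ ABA
    C ↦ DC
    D ↦ CCA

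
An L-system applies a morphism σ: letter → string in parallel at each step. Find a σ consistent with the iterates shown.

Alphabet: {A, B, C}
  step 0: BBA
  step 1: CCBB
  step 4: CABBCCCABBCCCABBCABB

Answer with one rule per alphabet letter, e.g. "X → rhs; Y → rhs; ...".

A->BB, B->C, C->CA

  step 0 ⇒ step 1: BBA ⇒ C·C·BB
    A ↦ BB
    B ↦ C
    C ↦ CA  (constrained at step 1)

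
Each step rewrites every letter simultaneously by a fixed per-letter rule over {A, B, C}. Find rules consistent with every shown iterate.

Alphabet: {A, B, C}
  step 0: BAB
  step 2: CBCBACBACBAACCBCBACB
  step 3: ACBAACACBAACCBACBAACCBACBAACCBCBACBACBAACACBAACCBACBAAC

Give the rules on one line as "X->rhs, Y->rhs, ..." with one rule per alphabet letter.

  step 2 ⇒ step 3: CBCBACBACBAACCBCBACB ⇒ ACB·AAC·ACB·AAC·CB·ACB·AAC·CB·ACB·AAC·CB·CB·ACB·ACB·AAC·ACB·AAC·CB·ACB·AAC
    A ↦ CB
    B ↦ AAC
    C ↦ ACB

A->CB, B->AAC, C->ACB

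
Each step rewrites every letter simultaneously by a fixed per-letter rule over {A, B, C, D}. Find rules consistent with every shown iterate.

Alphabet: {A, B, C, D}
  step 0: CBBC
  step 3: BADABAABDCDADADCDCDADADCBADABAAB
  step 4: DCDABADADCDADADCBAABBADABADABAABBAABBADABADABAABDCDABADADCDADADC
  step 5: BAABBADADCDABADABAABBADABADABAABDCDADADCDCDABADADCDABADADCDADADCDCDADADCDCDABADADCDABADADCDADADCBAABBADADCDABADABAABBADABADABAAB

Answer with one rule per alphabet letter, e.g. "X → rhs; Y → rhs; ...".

A->DA, B->DC, C->AB, D->BA

  step 4 ⇒ step 5: DCDABADADCDADADCBAABBADABADABAABBAABBADABADABAABDCDABADADCDADADC ⇒ BA·AB·BA·DA·DC·DA·BA·DA·BA·AB·BA·DA·BA·DA·BA·AB·DC·DA·DA·DC·DC·DA·BA·DA·DC·DA·BA·DA·DC·DA·DA·DC·DC·DA·DA·DC·DC·DA·BA·DA·DC·DA·BA·DA·DC·DA·DA·DC·BA·AB·BA·DA·DC·DA·BA·DA·BA·AB·BA·DA·BA·DA·BA·AB
    A ↦ DA
    B ↦ DC
    C ↦ AB
    D ↦ BA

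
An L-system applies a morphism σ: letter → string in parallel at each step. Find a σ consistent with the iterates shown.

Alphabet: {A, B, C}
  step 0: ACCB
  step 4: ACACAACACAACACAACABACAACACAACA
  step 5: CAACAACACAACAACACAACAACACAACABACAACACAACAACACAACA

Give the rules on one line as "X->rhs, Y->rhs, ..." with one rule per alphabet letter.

  step 4 ⇒ step 5: ACACAACACAACACAACABACAACACAACA ⇒ CA·A·CA·A·CA·CA·A·CA·A·CA·CA·A·CA·A·CA·CA·A·CA·BA·CA·A·CA·CA·A·CA·A·CA·CA·A·CA
    A ↦ CA
    B ↦ BA
    C ↦ A

A->CA, B->BA, C->A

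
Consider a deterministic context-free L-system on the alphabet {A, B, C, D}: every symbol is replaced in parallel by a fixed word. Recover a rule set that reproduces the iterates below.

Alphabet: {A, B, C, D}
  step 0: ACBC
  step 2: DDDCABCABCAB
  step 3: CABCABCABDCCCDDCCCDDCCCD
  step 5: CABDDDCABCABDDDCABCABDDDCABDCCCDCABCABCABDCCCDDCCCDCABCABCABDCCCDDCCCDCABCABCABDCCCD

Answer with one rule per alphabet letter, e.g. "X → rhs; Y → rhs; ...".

A->CCC, B->D, C->D, D->CAB

  step 2 ⇒ step 3: DDDCABCABCAB ⇒ CAB·CAB·CAB·D·CCC·D·D·CCC·D·D·CCC·D
    A ↦ CCC
    B ↦ D
    C ↦ D
    D ↦ CAB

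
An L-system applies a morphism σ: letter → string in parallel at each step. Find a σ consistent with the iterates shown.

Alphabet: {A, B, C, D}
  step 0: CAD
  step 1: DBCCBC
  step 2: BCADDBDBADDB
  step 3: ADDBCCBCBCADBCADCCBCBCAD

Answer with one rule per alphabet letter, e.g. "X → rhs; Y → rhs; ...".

  step 2 ⇒ step 3: BCADDBDBADDB ⇒ AD·DB·CC·BC·BC·AD·BC·AD·CC·BC·BC·AD
    A ↦ CC
    B ↦ AD
    C ↦ DB
    D ↦ BC

A->CC, B->AD, C->DB, D->BC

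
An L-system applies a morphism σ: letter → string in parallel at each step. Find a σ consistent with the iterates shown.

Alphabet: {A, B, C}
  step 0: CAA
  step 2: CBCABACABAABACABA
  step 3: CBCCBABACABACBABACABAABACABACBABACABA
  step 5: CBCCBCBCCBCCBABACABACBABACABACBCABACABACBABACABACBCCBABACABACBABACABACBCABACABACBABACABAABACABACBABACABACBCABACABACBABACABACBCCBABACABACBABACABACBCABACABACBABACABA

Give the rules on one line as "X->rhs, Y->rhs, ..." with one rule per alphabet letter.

  step 2 ⇒ step 3: CBCABACABAABACABA ⇒ CB·C·CB·ABA·C·ABA·CB·ABA·C·ABA·ABA·C·ABA·CB·ABA·C·ABA
    A ↦ ABA
    B ↦ C
    C ↦ CB

A->ABA, B->C, C->CB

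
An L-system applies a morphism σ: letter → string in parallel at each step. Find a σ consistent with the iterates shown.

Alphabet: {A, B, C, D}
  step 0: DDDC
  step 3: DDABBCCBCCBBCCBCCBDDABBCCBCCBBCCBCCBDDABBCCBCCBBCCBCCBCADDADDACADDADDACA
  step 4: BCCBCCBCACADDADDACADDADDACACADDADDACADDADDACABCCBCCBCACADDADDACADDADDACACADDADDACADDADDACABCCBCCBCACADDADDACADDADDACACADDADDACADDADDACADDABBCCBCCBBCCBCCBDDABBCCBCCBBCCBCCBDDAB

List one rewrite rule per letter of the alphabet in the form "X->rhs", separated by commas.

  step 3 ⇒ step 4: DDABBCCBCCBBCCBCCBDDABBCCBCCBBCCBCCBDDABBCCBCCBBCCBCCBCADDADDACADDADDACA ⇒ BCC·BCC·B·CA·CA·DDA·DDA·CA·DDA·DDA·CA·CA·DDA·DDA·CA·DDA·DDA·CA·BCC·BCC·B·CA·CA·DDA·DDA·CA·DDA·DDA·CA·CA·DDA·DDA·CA·DDA·DDA·CA·BCC·BCC·B·CA·CA·DDA·DDA·CA·DDA·DDA·CA·CA·DDA·DDA·CA·DDA·DDA·CA·DDA·B·BCC·BCC·B·BCC·BCC·B·DDA·B·BCC·BCC·B·BCC·BCC·B·DDA·B
    A ↦ B
    B ↦ CA
    C ↦ DDA
    D ↦ BCC

A->B, B->CA, C->DDA, D->BCC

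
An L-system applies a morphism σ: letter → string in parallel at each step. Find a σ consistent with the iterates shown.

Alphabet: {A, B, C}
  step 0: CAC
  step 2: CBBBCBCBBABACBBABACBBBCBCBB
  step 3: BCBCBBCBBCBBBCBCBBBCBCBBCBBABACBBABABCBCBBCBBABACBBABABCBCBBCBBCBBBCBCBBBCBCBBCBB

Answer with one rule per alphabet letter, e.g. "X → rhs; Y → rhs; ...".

A->ABA, B->CBB, C->BCB

  step 2 ⇒ step 3: CBBBCBCBBABACBBABACBBBCBCBB ⇒ BCB·CBB·CBB·CBB·BCB·CBB·BCB·CBB·CBB·ABA·CBB·ABA·BCB·CBB·CBB·ABA·CBB·ABA·BCB·CBB·CBB·CBB·BCB·CBB·BCB·CBB·CBB
    A ↦ ABA
    B ↦ CBB
    C ↦ BCB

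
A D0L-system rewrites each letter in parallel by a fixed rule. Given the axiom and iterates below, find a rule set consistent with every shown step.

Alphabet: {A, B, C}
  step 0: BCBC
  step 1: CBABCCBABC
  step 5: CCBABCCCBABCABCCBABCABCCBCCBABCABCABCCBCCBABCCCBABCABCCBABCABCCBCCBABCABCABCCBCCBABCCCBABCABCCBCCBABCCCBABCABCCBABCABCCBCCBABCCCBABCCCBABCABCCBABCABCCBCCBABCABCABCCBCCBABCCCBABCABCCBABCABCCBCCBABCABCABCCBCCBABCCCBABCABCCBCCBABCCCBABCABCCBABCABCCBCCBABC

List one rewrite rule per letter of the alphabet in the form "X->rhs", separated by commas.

  step 0 ⇒ step 1: BCBC ⇒ CB·ABC·CB·ABC
    B ↦ CB
    C ↦ ABC
    A ↦ C  (constrained at step 1)

A->C, B->CB, C->ABC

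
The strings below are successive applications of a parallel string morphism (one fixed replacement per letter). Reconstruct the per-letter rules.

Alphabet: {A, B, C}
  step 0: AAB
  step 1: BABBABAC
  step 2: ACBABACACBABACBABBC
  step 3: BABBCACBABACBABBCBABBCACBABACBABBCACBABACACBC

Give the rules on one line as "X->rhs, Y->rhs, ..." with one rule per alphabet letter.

  step 2 ⇒ step 3: ACBABACACBABACBABBC ⇒ BAB·BC·AC·BAB·AC·BAB·BC·BAB·BC·AC·BAB·AC·BAB·BC·AC·BAB·AC·AC·BC
    A ↦ BAB
    B ↦ AC
    C ↦ BC

A->BAB, B->AC, C->BC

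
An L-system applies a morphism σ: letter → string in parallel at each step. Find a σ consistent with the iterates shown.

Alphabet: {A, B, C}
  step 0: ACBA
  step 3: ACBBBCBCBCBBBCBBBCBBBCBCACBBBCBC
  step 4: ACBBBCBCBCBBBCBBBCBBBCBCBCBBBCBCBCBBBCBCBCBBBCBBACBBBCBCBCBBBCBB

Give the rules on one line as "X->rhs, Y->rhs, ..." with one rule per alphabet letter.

  step 3 ⇒ step 4: ACBBBCBCBCBBBCBBBCBBBCBCACBBBCBC ⇒ AC·BB·BC·BC·BC·BB·BC·BB·BC·BB·BC·BC·BC·BB·BC·BC·BC·BB·BC·BC·BC·BB·BC·BB·AC·BB·BC·BC·BC·BB·BC·BB
    A ↦ AC
    B ↦ BC
    C ↦ BB

A->AC, B->BC, C->BB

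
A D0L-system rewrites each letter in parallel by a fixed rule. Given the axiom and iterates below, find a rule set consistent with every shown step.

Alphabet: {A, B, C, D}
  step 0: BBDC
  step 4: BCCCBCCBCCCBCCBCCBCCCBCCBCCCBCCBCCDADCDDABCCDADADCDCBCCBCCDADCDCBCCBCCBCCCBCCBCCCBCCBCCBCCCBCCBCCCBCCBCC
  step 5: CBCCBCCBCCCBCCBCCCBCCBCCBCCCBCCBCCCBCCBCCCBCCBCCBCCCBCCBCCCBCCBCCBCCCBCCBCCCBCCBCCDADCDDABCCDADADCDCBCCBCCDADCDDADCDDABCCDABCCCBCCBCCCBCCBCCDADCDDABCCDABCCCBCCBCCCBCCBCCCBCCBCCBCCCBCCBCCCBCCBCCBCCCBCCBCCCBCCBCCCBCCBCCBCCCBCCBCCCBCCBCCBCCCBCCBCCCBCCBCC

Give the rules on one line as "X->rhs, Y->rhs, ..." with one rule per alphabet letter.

A->DCD, B->C, C->BCC, D->DA

  step 4 ⇒ step 5: BCCCBCCBCCCBCCBCCBCCCBCCBCCCBCCBCCDADCDDABCCDADADCDCBCCBCCDADCDCBCCBCCBCCCBCCBCCCBCCBCCBCCCBCCBCCCBCCBCC ⇒ C·BCC·BCC·BCC·C·BCC·BCC·C·BCC·BCC·BCC·C·BCC·BCC·C·BCC·BCC·C·BCC·BCC·BCC·C·BCC·BCC·C·BCC·BCC·BCC·C·BCC·BCC·C·BCC·BCC·DA·DCD·DA·BCC·DA·DA·DCD·C·BCC·BCC·DA·DCD·DA·DCD·DA·BCC·DA·BCC·C·BCC·BCC·C·BCC·BCC·DA·DCD·DA·BCC·DA·BCC·C·BCC·BCC·C·BCC·BCC·C·BCC·BCC·BCC·C·BCC·BCC·C·BCC·BCC·BCC·C·BCC·BCC·C·BCC·BCC·C·BCC·BCC·BCC·C·BCC·BCC·C·BCC·BCC·BCC·C·BCC·BCC·C·BCC·BCC
    A ↦ DCD
    B ↦ C
    C ↦ BCC
    D ↦ DA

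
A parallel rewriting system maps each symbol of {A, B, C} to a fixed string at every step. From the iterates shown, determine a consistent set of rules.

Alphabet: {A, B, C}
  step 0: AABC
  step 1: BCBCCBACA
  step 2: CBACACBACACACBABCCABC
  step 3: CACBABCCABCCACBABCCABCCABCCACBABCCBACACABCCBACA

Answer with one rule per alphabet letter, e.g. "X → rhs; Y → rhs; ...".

A->BC, B->CBA, C->CA

  step 2 ⇒ step 3: CBACACBACACACBABCCABC ⇒ CA·CBA·BC·CA·BC·CA·CBA·BC·CA·BC·CA·BC·CA·CBA·BC·CBA·CA·CA·BC·CBA·CA
    A ↦ BC
    B ↦ CBA
    C ↦ CA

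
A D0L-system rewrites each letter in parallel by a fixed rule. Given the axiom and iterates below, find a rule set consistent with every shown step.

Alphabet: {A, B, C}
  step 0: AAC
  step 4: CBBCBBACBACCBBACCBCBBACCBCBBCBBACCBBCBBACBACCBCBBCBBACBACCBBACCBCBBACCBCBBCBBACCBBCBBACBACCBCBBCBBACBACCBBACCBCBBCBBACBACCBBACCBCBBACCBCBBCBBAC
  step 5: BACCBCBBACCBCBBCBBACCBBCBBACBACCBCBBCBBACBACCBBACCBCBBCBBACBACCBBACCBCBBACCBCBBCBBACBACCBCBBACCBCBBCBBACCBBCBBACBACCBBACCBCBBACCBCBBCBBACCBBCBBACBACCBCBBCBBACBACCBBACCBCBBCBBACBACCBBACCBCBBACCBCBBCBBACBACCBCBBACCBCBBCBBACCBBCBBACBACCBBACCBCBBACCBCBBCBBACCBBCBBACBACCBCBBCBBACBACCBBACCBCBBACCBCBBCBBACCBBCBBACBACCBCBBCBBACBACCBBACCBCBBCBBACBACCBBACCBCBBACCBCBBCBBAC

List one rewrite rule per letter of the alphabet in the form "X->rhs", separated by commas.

A->BCB, B->CB, C->BAC

  step 4 ⇒ step 5: CBBCBBACBACCBBACCBCBBACCBCBBCBBACCBBCBBACBACCBCBBCBBACBACCBBACCBCBBACCBCBBCBBACCBBCBBACBACCBCBBCBBACBACCBBACCBCBBCBBACBACCBBACCBCBBACCBCBBCBBAC ⇒ BAC·CB·CB·BAC·CB·CB·BCB·BAC·CB·BCB·BAC·BAC·CB·CB·BCB·BAC·BAC·CB·BAC·CB·CB·BCB·BAC·BAC·CB·BAC·CB·CB·BAC·CB·CB·BCB·BAC·BAC·CB·CB·BAC·CB·CB·BCB·BAC·CB·BCB·BAC·BAC·CB·BAC·CB·CB·BAC·CB·CB·BCB·BAC·CB·BCB·BAC·BAC·CB·CB·BCB·BAC·BAC·CB·BAC·CB·CB·BCB·BAC·BAC·CB·BAC·CB·CB·BAC·CB·CB·BCB·BAC·BAC·CB·CB·BAC·CB·CB·BCB·BAC·CB·BCB·BAC·BAC·CB·BAC·CB·CB·BAC·CB·CB·BCB·BAC·CB·BCB·BAC·BAC·CB·CB·BCB·BAC·BAC·CB·BAC·CB·CB·BAC·CB·CB·BCB·BAC·CB·BCB·BAC·BAC·CB·CB·BCB·BAC·BAC·CB·BAC·CB·CB·BCB·BAC·BAC·CB·BAC·CB·CB·BAC·CB·CB·BCB·BAC
    A ↦ BCB
    B ↦ CB
    C ↦ BAC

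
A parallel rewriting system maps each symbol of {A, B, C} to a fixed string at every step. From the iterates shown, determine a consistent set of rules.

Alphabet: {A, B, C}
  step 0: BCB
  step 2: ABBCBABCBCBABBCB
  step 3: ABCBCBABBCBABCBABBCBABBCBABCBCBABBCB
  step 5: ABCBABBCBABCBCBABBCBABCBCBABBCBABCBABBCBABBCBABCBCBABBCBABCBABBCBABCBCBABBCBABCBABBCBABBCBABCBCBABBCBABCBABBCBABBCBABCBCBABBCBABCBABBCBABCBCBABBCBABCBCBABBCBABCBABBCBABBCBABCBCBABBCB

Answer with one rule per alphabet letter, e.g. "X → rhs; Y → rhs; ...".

A->AB, B->CB, C->ABB

  step 2 ⇒ step 3: ABBCBABCBCBABBCB ⇒ AB·CB·CB·ABB·CB·AB·CB·ABB·CB·ABB·CB·AB·CB·CB·ABB·CB
    A ↦ AB
    B ↦ CB
    C ↦ ABB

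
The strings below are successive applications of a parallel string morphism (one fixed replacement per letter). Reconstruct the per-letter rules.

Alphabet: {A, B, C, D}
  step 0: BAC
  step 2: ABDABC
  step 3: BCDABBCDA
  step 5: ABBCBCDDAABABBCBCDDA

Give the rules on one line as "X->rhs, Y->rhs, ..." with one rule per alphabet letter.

  step 2 ⇒ step 3: ABDABC ⇒ BC·D·AB·BC·D·A
    A ↦ BC
    B ↦ D
    C ↦ A
    D ↦ AB

A->BC, B->D, C->A, D->AB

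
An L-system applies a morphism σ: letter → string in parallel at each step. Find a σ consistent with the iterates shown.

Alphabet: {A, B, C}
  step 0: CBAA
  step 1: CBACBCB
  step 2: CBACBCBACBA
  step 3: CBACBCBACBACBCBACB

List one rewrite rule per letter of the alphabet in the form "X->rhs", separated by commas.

A->CB, B->A, C->CB

  step 2 ⇒ step 3: CBACBCBACBA ⇒ CB·A·CB·CB·A·CB·A·CB·CB·A·CB
    A ↦ CB
    B ↦ A
    C ↦ CB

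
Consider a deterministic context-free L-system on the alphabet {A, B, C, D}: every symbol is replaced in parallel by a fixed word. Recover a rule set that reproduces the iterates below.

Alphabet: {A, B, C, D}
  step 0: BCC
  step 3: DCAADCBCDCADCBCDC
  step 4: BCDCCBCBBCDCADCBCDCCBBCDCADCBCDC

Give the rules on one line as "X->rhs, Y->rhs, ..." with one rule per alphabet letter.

  step 3 ⇒ step 4: DCAADCBCDCADCBCDC ⇒ BC·DC·CB·CB·BC·DC·A·DC·BC·DC·CB·BC·DC·A·DC·BC·DC
    A ↦ CB
    B ↦ A
    C ↦ DC
    D ↦ BC

A->CB, B->A, C->DC, D->BC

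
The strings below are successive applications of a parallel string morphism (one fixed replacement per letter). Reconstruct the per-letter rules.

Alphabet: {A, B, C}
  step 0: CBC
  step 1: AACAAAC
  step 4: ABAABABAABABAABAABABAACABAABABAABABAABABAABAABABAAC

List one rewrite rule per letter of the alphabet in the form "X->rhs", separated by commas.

  step 0 ⇒ step 1: CBC ⇒ AAC·A·AAC
    B ↦ A
    C ↦ AAC
    A ↦ AB  (constrained at step 1)

A->AB, B->A, C->AAC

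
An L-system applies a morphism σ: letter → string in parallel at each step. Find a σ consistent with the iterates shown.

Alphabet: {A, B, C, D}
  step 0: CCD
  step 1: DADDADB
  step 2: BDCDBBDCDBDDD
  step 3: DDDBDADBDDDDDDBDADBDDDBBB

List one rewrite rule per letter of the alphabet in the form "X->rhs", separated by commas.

  step 2 ⇒ step 3: BDCDBBDCDBDDD ⇒ DDD·B·DAD·B·DDD·DDD·B·DAD·B·DDD·B·B·B
    B ↦ DDD
    C ↦ DAD
    D ↦ B
  step 1 ⇒ step 2: DADDADB ⇒ B·DCD·B·B·DCD·B·DDD
    A ↦ DCD

A->DCD, B->DDD, C->DAD, D->B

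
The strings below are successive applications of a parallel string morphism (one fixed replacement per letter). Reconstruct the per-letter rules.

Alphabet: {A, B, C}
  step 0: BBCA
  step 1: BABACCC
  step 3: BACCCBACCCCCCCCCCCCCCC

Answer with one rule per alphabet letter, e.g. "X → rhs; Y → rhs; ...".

A->C, B->BA, C->CC

  step 0 ⇒ step 1: BBCA ⇒ BA·BA·CC·C
    A ↦ C
    B ↦ BA
    C ↦ CC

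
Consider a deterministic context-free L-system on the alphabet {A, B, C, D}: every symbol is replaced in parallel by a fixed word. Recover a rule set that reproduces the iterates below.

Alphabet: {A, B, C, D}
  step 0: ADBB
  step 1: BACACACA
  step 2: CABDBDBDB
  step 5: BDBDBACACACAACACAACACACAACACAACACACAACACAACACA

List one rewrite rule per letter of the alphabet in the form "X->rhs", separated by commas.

A->B, B->CA, C->D, D->ACA

  step 1 ⇒ step 2: BACACACA ⇒ CA·B·D·B·D·B·D·B
    A ↦ B
    B ↦ CA
    C ↦ D
  step 0 ⇒ step 1: ADBB ⇒ B·ACA·CA·CA
    D ↦ ACA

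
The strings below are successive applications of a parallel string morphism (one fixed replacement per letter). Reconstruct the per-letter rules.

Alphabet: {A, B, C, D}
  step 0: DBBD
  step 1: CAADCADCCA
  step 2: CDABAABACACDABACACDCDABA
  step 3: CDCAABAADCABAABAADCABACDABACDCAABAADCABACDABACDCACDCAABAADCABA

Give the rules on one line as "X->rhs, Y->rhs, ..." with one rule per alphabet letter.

A->ABA, B->ADC, C->CD, D->CA

  step 2 ⇒ step 3: CDABAABACACDABACACDCDABA ⇒ CD·CA·ABA·ADC·ABA·ABA·ADC·ABA·CD·ABA·CD·CA·ABA·ADC·ABA·CD·ABA·CD·CA·CD·CA·ABA·ADC·ABA
    A ↦ ABA
    B ↦ ADC
    C ↦ CD
    D ↦ CA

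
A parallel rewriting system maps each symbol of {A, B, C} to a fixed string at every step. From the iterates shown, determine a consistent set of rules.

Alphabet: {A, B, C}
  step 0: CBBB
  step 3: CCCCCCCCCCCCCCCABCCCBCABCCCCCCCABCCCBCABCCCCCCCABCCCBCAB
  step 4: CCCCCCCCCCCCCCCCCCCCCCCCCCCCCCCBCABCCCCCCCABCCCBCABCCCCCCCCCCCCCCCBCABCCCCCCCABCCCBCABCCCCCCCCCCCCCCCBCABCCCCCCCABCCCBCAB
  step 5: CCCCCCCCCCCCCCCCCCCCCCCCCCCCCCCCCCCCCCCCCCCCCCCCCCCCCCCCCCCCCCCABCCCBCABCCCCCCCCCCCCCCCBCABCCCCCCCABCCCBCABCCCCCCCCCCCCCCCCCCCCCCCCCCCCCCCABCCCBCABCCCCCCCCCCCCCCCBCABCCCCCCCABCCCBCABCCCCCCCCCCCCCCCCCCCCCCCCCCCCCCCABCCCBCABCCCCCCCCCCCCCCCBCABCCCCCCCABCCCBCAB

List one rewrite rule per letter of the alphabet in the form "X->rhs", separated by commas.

A->CB, B->CAB, C->CC

  step 4 ⇒ step 5: CCCCCCCCCCCCCCCCCCCCCCCCCCCCCCCBCABCCCCCCCABCCCBCABCCCCCCCCCCCCCCCBCABCCCCCCCABCCCBCABCCCCCCCCCCCCCCCBCABCCCCCCCABCCCBCAB ⇒ CC·CC·CC·CC·CC·CC·CC·CC·CC·CC·CC·CC·CC·CC·CC·CC·CC·CC·CC·CC·CC·CC·CC·CC·CC·CC·CC·CC·CC·CC·CC·CAB·CC·CB·CAB·CC·CC·CC·CC·CC·CC·CC·CB·CAB·CC·CC·CC·CAB·CC·CB·CAB·CC·CC·CC·CC·CC·CC·CC·CC·CC·CC·CC·CC·CC·CC·CC·CAB·CC·CB·CAB·CC·CC·CC·CC·CC·CC·CC·CB·CAB·CC·CC·CC·CAB·CC·CB·CAB·CC·CC·CC·CC·CC·CC·CC·CC·CC·CC·CC·CC·CC·CC·CC·CAB·CC·CB·CAB·CC·CC·CC·CC·CC·CC·CC·CB·CAB·CC·CC·CC·CAB·CC·CB·CAB
    A ↦ CB
    B ↦ CAB
    C ↦ CC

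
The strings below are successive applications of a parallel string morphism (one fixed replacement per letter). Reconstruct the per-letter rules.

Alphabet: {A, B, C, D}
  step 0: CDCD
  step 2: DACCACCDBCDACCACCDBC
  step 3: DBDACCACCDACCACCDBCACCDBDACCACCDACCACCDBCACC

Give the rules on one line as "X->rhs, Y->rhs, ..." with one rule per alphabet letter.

  step 2 ⇒ step 3: DACCACCDBCDACCACCDBC ⇒ DB·D·ACC·ACC·D·ACC·ACC·DB·C·ACC·DB·D·ACC·ACC·D·ACC·ACC·DB·C·ACC
    A ↦ D
    B ↦ C
    C ↦ ACC
    D ↦ DB

A->D, B->C, C->ACC, D->DB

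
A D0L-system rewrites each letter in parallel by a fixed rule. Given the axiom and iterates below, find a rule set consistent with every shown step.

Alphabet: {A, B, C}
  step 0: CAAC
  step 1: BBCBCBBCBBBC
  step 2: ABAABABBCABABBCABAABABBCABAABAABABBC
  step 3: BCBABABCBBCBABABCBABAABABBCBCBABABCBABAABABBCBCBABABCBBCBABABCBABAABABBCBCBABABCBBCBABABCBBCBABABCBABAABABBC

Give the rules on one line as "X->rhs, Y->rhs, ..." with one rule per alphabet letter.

A->BCB, B->ABA, C->BBC

  step 2 ⇒ step 3: ABAABABBCABABBCABAABABBCABAABAABABBC ⇒ BCB·ABA·BCB·BCB·ABA·BCB·ABA·ABA·BBC·BCB·ABA·BCB·ABA·ABA·BBC·BCB·ABA·BCB·BCB·ABA·BCB·ABA·ABA·BBC·BCB·ABA·BCB·BCB·ABA·BCB·BCB·ABA·BCB·ABA·ABA·BBC
    A ↦ BCB
    B ↦ ABA
    C ↦ BBC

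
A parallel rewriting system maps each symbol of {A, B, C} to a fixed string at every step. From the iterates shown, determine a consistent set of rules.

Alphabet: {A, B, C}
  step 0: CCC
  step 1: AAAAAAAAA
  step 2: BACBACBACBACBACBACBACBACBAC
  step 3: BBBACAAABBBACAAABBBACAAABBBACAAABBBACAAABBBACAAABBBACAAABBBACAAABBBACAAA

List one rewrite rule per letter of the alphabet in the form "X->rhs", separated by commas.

A->BAC, B->BB, C->AAA

  step 2 ⇒ step 3: BACBACBACBACBACBACBACBACBAC ⇒ BB·BAC·AAA·BB·BAC·AAA·BB·BAC·AAA·BB·BAC·AAA·BB·BAC·AAA·BB·BAC·AAA·BB·BAC·AAA·BB·BAC·AAA·BB·BAC·AAA
    A ↦ BAC
    B ↦ BB
    C ↦ AAA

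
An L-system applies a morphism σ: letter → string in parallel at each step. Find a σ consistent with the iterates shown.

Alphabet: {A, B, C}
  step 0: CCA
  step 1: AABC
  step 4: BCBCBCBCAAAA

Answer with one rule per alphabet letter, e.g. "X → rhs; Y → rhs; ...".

  step 0 ⇒ step 1: CCA ⇒ A·A·BC
    A ↦ BC
    C ↦ A
    B ↦ A  (constrained at step 1)

A->BC, B->A, C->A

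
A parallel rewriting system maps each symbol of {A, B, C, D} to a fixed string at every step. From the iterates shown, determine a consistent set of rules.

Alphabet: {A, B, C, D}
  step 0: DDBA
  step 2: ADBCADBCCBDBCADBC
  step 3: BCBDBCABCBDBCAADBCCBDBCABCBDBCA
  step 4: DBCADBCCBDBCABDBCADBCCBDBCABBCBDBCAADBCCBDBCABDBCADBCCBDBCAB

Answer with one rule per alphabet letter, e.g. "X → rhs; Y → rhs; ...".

A->B, B->DBC, C->A, D->CB

  step 3 ⇒ step 4: BCBDBCABCBDBCAADBCCBDBCABCBDBCA ⇒ DBC·A·DBC·CB·DBC·A·B·DBC·A·DBC·CB·DBC·A·B·B·CB·DBC·A·A·DBC·CB·DBC·A·B·DBC·A·DBC·CB·DBC·A·B
    A ↦ B
    B ↦ DBC
    C ↦ A
    D ↦ CB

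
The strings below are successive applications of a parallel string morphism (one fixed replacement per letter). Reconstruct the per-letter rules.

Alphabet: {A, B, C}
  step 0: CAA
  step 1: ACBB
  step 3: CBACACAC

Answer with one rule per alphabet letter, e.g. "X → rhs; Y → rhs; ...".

  step 0 ⇒ step 1: CAA ⇒ AC·B·B
    A ↦ B
    C ↦ AC
    B ↦ C  (constrained at step 1)

A->B, B->C, C->AC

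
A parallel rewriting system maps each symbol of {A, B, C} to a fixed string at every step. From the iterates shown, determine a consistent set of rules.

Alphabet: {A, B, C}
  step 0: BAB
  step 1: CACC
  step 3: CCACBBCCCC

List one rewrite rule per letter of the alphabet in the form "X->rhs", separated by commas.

  step 0 ⇒ step 1: BAB ⇒ C·AC·C
    A ↦ AC
    B ↦ C
    C ↦ BB  (constrained at step 1)

A->AC, B->C, C->BB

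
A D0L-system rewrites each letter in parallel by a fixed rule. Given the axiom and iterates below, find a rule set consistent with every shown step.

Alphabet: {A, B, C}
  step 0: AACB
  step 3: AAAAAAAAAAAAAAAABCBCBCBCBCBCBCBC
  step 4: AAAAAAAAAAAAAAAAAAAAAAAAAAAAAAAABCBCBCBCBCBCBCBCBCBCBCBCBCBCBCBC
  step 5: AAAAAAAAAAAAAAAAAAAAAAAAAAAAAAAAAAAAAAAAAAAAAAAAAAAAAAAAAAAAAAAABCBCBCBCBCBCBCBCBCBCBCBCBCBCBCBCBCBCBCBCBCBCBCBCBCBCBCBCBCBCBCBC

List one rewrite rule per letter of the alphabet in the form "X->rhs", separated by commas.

A->AA, B->BC, C->BC

  step 4 ⇒ step 5: AAAAAAAAAAAAAAAAAAAAAAAAAAAAAAAABCBCBCBCBCBCBCBCBCBCBCBCBCBCBCBC ⇒ AA·AA·AA·AA·AA·AA·AA·AA·AA·AA·AA·AA·AA·AA·AA·AA·AA·AA·AA·AA·AA·AA·AA·AA·AA·AA·AA·AA·AA·AA·AA·AA·BC·BC·BC·BC·BC·BC·BC·BC·BC·BC·BC·BC·BC·BC·BC·BC·BC·BC·BC·BC·BC·BC·BC·BC·BC·BC·BC·BC·BC·BC·BC·BC
    A ↦ AA
    B ↦ BC
    C ↦ BC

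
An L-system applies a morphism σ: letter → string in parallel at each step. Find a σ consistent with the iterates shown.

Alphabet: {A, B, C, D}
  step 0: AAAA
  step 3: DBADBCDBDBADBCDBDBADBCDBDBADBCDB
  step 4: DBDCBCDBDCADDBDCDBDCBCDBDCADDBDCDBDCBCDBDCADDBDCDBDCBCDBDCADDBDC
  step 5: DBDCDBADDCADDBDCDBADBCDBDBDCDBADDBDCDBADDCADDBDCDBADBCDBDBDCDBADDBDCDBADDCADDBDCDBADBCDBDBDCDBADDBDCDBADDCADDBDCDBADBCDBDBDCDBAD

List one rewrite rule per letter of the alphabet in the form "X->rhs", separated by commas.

  step 4 ⇒ step 5: DBDCBCDBDCADDBDCDBDCBCDBDCADDBDCDBDCBCDBDCADDBDCDBDCBCDBDCADDBDC ⇒ DB·DC·DB·AD·DC·AD·DB·DC·DB·AD·BC·DB·DB·DC·DB·AD·DB·DC·DB·AD·DC·AD·DB·DC·DB·AD·BC·DB·DB·DC·DB·AD·DB·DC·DB·AD·DC·AD·DB·DC·DB·AD·BC·DB·DB·DC·DB·AD·DB·DC·DB·AD·DC·AD·DB·DC·DB·AD·BC·DB·DB·DC·DB·AD
    A ↦ BC
    B ↦ DC
    C ↦ AD
    D ↦ DB

A->BC, B->DC, C->AD, D->DB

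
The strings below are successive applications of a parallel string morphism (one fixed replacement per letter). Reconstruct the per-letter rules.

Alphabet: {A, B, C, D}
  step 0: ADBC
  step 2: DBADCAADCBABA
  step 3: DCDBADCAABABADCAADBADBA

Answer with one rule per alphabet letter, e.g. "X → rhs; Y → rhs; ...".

  step 2 ⇒ step 3: DBADCAADCBABA ⇒ DC·D·BA·DC·AA·BA·BA·DC·AA·D·BA·D·BA
    A ↦ BA
    B ↦ D
    C ↦ AA
    D ↦ DC

A->BA, B->D, C->AA, D->DC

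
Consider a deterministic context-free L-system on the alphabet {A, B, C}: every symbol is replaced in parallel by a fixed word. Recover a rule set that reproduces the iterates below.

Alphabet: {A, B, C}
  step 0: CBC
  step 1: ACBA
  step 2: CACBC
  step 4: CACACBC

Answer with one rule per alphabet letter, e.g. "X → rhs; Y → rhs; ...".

  step 1 ⇒ step 2: ACBA ⇒ C·A·CB·C
    A ↦ C
    B ↦ CB
    C ↦ A

A->C, B->CB, C->A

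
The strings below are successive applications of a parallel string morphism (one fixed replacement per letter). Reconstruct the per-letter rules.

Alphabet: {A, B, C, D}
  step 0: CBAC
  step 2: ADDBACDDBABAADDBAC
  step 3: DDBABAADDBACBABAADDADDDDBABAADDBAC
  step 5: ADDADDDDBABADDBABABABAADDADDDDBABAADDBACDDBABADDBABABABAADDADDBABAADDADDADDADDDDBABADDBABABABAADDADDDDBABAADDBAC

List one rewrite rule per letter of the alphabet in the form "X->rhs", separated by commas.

A->DD, B->A, C->BAC, D->BA

  step 2 ⇒ step 3: ADDBACDDBABAADDBAC ⇒ DD·BA·BA·A·DD·BAC·BA·BA·A·DD·A·DD·DD·BA·BA·A·DD·BAC
    A ↦ DD
    B ↦ A
    C ↦ BAC
    D ↦ BA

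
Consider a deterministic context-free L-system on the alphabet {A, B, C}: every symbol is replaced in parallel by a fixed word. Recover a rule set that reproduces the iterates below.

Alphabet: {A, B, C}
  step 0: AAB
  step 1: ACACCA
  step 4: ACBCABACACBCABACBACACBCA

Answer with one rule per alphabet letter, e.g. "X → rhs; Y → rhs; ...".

  step 0 ⇒ step 1: AAB ⇒ AC·AC·CA
    A ↦ AC
    B ↦ CA
    C ↦ B  (constrained at step 1)

A->AC, B->CA, C->B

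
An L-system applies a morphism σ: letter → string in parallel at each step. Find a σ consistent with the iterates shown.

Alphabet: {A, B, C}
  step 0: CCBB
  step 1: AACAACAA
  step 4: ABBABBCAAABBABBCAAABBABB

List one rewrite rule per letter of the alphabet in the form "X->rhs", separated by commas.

A->B, B->CAA, C->A

  step 0 ⇒ step 1: CCBB ⇒ A·A·CAA·CAA
    B ↦ CAA
    C ↦ A
    A ↦ B  (constrained at step 1)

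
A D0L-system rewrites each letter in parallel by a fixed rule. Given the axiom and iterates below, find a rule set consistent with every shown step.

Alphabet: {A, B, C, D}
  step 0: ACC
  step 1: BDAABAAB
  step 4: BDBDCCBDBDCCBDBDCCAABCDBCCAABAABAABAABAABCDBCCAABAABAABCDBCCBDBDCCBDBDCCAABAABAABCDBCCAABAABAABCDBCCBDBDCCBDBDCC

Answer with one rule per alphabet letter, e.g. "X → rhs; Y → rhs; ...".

A->BD, B->CC, C->AAB, D->CDB

  step 0 ⇒ step 1: ACC ⇒ BD·AAB·AAB
    A ↦ BD
    C ↦ AAB
    B ↦ CC  (constrained at step 1)
    D ↦ CDB  (constrained at step 1)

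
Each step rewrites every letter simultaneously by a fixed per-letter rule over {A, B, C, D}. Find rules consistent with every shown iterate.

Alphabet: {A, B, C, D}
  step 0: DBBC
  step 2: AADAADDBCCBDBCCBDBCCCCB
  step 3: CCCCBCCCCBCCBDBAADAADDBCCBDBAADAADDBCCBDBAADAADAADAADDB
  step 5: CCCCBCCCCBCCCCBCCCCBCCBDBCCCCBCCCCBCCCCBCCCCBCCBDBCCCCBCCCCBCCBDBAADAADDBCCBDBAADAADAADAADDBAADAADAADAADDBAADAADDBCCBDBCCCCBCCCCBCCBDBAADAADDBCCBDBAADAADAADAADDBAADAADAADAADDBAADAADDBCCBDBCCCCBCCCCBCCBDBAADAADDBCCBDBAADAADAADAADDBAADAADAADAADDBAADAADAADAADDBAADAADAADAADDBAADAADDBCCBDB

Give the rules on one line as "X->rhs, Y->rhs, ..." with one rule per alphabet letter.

A->C, B->DB, C->AAD, D->CCB

  step 2 ⇒ step 3: AADAADDBCCBDBCCBDBCCCCB ⇒ C·C·CCB·C·C·CCB·CCB·DB·AAD·AAD·DB·CCB·DB·AAD·AAD·DB·CCB·DB·AAD·AAD·AAD·AAD·DB
    A ↦ C
    B ↦ DB
    C ↦ AAD
    D ↦ CCB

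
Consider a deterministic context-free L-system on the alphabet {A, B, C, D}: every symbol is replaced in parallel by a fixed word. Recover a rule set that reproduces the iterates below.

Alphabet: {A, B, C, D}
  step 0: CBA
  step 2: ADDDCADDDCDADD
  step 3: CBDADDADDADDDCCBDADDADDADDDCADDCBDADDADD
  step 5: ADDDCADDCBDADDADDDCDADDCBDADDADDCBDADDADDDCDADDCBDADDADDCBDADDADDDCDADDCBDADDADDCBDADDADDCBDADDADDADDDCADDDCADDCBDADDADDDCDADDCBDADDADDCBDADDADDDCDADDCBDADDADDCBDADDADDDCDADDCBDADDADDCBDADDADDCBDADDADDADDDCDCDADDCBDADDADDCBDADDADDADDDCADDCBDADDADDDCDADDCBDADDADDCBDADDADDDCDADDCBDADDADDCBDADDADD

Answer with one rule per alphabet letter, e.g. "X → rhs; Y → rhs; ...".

A->CBD, B->D, C->DC, D->ADD

  step 2 ⇒ step 3: ADDDCADDDCDADD ⇒ CBD·ADD·ADD·ADD·DC·CBD·ADD·ADD·ADD·DC·ADD·CBD·ADD·ADD
    A ↦ CBD
    C ↦ DC
    D ↦ ADD
    B ↦ D  (constrained at step 0)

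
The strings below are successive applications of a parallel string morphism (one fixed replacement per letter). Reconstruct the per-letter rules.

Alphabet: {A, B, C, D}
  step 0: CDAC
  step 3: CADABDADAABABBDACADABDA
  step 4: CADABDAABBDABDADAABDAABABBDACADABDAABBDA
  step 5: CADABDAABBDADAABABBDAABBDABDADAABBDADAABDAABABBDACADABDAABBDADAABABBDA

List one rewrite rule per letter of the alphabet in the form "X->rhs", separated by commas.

  step 4 ⇒ step 5: CADABDAABBDABDADAABDAABABBDACADABDAABBDA ⇒ CA·DA·B·DA·AB·B·DA·DA·AB·AB·B·DA·AB·B·DA·B·DA·DA·AB·B·DA·DA·AB·DA·AB·AB·B·DA·CA·DA·B·DA·AB·B·DA·DA·AB·AB·B·DA
    A ↦ DA
    B ↦ AB
    C ↦ CA
    D ↦ B

A->DA, B->AB, C->CA, D->B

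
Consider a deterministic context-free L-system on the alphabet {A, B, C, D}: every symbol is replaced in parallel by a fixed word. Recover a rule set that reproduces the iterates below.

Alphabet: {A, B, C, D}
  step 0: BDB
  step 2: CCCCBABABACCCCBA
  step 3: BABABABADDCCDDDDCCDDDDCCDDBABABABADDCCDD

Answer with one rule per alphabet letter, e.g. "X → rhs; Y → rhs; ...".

  step 2 ⇒ step 3: CCCCBABABACCCCBA ⇒ BA·BA·BA·BA·DDC·CDD·DDC·CDD·DDC·CDD·BA·BA·BA·BA·DDC·CDD
    A ↦ CDD
    B ↦ DDC
    C ↦ BA
    D ↦ CC  (constrained at step 0)

A->CDD, B->DDC, C->BA, D->CC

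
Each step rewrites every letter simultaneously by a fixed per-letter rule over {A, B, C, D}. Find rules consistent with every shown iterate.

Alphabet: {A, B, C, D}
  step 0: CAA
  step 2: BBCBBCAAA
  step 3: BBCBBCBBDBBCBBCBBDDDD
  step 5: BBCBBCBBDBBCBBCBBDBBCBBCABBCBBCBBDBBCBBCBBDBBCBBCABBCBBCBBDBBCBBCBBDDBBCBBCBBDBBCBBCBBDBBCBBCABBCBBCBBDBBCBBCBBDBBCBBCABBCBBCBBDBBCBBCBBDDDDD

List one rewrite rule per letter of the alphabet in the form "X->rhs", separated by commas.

A->D, B->BBC, C->BBD, D->A

  step 2 ⇒ step 3: BBCBBCAAA ⇒ BBC·BBC·BBD·BBC·BBC·BBD·D·D·D
    A ↦ D
    B ↦ BBC
    C ↦ BBD
    D ↦ A  (constrained at step 3)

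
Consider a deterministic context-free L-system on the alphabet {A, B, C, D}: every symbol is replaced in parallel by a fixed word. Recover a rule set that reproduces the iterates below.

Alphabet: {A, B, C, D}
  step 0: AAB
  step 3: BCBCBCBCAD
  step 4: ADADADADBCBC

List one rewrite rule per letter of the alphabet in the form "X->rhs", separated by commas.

A->BC, B->A, C->D, D->BC

  step 3 ⇒ step 4: BCBCBCBCAD ⇒ A·D·A·D·A·D·A·D·BC·BC
    A ↦ BC
    B ↦ A
    C ↦ D
    D ↦ BC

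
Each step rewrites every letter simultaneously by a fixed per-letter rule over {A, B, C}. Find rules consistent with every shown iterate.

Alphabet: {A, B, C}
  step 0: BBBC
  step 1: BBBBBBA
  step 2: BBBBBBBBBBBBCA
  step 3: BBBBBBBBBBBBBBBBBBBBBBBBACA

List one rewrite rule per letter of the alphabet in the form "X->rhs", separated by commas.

  step 2 ⇒ step 3: BBBBBBBBBBBBCA ⇒ BB·BB·BB·BB·BB·BB·BB·BB·BB·BB·BB·BB·A·CA
    A ↦ CA
    B ↦ BB
    C ↦ A

A->CA, B->BB, C->A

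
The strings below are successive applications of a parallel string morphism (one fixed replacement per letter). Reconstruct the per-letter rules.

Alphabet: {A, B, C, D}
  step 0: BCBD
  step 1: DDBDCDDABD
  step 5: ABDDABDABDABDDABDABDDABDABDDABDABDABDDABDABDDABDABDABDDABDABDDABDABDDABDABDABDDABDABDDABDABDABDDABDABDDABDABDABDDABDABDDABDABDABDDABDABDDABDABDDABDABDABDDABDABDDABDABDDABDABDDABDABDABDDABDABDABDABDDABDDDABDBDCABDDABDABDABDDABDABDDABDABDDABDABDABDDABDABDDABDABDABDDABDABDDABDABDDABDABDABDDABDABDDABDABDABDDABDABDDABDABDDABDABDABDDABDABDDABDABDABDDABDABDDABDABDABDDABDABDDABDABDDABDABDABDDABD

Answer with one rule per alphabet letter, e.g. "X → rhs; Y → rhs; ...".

  step 0 ⇒ step 1: BCBD ⇒ DD·BDC·DD·ABD
    B ↦ DD
    C ↦ BDC
    D ↦ ABD
    A ↦ AB  (constrained at step 1)

A->AB, B->DD, C->BDC, D->ABD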